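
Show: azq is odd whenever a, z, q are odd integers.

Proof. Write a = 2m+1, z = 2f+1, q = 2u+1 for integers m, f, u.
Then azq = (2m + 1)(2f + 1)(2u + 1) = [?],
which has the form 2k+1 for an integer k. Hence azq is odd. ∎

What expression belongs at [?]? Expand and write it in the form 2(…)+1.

(2m + 1)(2f + 1)(2u + 1) = 8fmu + 4fm + 4fu + 2f + 4mu + 2m + 2u + 1
= 2(4fmu + 2fm + 2fu + f + 2mu + m + u) + 1.
Since 4fmu + 2fm + 2fu + f + 2mu + m + u is an integer, the product is of the form 2k+1 for an integer k.

2(4fmu + 2fm + 2fu + f + 2mu + m + u) + 1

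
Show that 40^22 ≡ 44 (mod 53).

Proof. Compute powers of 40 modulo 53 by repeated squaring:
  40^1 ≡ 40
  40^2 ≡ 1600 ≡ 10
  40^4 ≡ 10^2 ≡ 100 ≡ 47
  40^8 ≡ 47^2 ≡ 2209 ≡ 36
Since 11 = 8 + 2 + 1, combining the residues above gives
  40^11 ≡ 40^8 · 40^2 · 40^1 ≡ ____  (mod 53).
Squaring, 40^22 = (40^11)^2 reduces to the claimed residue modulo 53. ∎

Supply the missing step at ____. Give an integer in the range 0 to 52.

37

40^8 · 40^2 · 40^1 ≡ 36 · 10 · 40 = 14400.
14400 mod 53 = 37, so 40^11 ≡ 37 (mod 53).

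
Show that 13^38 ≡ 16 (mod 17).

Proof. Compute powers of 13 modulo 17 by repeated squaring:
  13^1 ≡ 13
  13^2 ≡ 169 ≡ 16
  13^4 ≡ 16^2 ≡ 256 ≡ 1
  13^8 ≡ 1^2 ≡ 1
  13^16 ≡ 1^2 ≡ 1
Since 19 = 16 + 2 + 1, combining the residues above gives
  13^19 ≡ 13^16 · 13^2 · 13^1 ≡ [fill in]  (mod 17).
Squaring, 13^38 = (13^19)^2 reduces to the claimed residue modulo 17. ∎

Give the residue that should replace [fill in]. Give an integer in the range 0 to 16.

4

13^16 · 13^2 · 13^1 ≡ 1 · 16 · 13 = 208.
208 mod 17 = 4, so 13^19 ≡ 4 (mod 17).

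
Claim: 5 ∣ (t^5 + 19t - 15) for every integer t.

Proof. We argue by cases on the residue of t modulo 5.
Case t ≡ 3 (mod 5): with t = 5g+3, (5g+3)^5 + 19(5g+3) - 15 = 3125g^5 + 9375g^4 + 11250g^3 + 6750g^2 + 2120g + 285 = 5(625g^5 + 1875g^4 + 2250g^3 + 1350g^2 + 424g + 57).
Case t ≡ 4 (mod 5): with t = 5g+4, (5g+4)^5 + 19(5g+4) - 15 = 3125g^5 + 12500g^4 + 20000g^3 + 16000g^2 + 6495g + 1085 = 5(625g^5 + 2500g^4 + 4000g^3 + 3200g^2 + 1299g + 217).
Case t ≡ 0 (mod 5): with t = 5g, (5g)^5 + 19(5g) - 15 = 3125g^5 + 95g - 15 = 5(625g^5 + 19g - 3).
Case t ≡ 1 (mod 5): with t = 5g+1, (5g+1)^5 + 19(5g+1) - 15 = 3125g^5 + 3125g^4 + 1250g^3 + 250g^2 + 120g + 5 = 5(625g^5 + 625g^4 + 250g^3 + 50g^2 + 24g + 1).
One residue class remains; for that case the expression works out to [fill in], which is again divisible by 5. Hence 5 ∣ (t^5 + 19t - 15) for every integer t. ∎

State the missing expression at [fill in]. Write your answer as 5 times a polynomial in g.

The residues treated are {3, 4, 0, 1}, so the missing case is t ≡ 2 (mod 5); write t = 5g+2.
Then (5g+2)^5 + 19(5g+2) - 15 = 3125g^5 + 6250g^4 + 5000g^3 + 2000g^2 + 495g + 55 = 5(625g^5 + 1250g^4 + 1000g^3 + 400g^2 + 99g + 11).

5(625g^5 + 1250g^4 + 1000g^3 + 400g^2 + 99g + 11)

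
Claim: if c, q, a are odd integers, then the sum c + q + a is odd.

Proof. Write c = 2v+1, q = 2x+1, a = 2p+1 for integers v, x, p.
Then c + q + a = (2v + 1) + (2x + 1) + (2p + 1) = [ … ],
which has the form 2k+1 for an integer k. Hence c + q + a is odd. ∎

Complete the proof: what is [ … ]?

(2v + 1) + (2x + 1) + (2p + 1) = 2p + 2v + 2x + 3
= 2(p + v + x + 1) + 1.
Since p + v + x + 1 is an integer, the sum is of the form 2k+1 for an integer k.

2(p + v + x + 1) + 1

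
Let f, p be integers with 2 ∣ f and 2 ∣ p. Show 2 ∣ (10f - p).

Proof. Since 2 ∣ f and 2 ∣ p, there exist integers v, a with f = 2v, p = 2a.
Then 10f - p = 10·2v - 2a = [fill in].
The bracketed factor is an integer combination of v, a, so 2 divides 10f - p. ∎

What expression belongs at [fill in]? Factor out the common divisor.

2(-a + 10v)

Pull the common 2 out of every term: 10·2v - 2a = 2(-a + 10v).
-a + 10v is an integer, which exhibits the divisibility.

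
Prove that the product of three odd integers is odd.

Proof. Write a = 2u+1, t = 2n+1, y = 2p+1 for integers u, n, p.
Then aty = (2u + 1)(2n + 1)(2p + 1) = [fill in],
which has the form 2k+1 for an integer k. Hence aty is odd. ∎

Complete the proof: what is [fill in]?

(2u + 1)(2n + 1)(2p + 1) = 8npu + 4np + 4nu + 2n + 4pu + 2p + 2u + 1
= 2(4npu + 2np + 2nu + n + 2pu + p + u) + 1.
Since 4npu + 2np + 2nu + n + 2pu + p + u is an integer, the product is of the form 2k+1 for an integer k.

2(4npu + 2np + 2nu + n + 2pu + p + u) + 1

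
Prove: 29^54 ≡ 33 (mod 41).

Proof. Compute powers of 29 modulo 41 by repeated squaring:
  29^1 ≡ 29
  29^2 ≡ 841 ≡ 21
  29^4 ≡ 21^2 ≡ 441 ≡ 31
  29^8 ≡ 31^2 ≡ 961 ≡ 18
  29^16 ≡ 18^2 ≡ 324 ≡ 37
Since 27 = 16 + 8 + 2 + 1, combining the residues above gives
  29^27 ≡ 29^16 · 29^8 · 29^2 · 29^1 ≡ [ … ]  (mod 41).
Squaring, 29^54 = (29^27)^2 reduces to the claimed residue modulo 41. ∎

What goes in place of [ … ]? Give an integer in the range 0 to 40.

Multiply the listed residues: 37 · 18 · 21 · 29 = 666 → 13986 → 405594.
Reducing modulo 41: 405594 = 9892·41 + 22, so 29^27 ≡ 22.

22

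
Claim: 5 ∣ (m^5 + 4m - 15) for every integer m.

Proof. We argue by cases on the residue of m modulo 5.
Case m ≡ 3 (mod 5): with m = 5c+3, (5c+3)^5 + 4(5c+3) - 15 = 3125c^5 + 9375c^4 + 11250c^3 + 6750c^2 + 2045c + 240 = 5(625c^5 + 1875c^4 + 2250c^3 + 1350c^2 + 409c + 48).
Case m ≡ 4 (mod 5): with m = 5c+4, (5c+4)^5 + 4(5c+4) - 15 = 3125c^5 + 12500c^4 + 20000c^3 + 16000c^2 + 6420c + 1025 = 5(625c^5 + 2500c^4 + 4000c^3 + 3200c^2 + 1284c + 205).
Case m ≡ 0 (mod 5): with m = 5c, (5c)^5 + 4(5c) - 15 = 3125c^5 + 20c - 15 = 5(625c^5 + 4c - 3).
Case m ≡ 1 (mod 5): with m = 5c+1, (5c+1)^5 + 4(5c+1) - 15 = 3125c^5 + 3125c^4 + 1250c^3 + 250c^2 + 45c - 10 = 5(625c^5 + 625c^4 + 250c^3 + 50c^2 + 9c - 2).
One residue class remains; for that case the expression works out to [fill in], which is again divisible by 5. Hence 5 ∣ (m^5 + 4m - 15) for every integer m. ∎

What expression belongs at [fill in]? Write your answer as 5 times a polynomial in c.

The residues treated are {3, 4, 0, 1}, so the missing case is m ≡ 2 (mod 5); write m = 5c+2.
Then (5c+2)^5 + 4(5c+2) - 15 = 3125c^5 + 6250c^4 + 5000c^3 + 2000c^2 + 420c + 25 = 5(625c^5 + 1250c^4 + 1000c^3 + 400c^2 + 84c + 5).

5(625c^5 + 1250c^4 + 1000c^3 + 400c^2 + 84c + 5)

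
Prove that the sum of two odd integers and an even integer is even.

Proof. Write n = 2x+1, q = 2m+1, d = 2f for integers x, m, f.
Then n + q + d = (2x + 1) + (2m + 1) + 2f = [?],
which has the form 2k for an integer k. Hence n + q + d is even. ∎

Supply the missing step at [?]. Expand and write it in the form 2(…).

2(f + m + x + 1)

(2x + 1) + (2m + 1) + 2f = 2f + 2m + 2x + 2
= 2(f + m + x + 1).
Since f + m + x + 1 is an integer, the sum is of the form 2k for an integer k.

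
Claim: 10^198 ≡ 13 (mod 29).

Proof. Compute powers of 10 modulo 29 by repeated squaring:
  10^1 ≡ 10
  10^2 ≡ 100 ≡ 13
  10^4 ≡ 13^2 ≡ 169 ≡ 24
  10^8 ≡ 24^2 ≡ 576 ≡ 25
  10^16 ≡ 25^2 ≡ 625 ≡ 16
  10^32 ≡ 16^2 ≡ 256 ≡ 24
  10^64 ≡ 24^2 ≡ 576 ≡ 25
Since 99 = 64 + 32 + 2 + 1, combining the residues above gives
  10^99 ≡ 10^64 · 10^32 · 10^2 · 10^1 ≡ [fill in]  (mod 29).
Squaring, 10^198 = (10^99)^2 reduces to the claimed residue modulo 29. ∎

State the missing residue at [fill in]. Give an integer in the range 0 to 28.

19

10^64 · 10^32 · 10^2 · 10^1 ≡ 25 · 24 · 13 · 10 = 78000.
78000 mod 29 = 19, so 10^99 ≡ 19 (mod 29).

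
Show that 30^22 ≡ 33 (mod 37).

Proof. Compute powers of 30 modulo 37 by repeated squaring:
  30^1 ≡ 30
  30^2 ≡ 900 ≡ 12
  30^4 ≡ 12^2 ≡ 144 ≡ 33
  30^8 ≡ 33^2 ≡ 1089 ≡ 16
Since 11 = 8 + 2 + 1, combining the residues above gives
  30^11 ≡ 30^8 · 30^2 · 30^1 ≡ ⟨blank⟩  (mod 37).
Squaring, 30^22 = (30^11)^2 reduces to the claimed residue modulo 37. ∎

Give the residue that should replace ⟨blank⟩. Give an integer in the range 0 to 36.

Multiply the listed residues: 16 · 12 · 30 = 192 → 5760.
Reducing modulo 37: 5760 = 155·37 + 25, so 30^11 ≡ 25.

25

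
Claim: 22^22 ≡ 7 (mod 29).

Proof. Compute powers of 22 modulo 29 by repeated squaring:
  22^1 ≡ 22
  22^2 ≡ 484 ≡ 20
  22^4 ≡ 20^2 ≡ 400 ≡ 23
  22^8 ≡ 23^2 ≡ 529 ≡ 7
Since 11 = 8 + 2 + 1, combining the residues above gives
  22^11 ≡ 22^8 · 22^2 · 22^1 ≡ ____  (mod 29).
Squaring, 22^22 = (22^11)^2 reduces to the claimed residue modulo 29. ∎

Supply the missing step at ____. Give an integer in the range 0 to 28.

6

22^8 · 22^2 · 22^1 ≡ 7 · 20 · 22 = 3080.
3080 mod 29 = 6, so 22^11 ≡ 6 (mod 29).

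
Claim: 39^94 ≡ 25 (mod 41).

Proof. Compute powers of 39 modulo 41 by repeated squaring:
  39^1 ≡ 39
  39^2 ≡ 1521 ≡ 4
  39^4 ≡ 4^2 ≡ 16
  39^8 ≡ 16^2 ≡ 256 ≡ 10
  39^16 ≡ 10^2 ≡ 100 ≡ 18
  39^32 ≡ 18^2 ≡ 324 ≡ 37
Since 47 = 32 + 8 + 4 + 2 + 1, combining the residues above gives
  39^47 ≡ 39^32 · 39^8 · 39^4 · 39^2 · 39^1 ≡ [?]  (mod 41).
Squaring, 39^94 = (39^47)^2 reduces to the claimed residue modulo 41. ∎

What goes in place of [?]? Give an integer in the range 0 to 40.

36

Multiply the listed residues: 37 · 10 · 16 · 4 · 39 = 370 → 5920 → 23680 → 923520.
Reducing modulo 41: 923520 = 22524·41 + 36, so 39^47 ≡ 36.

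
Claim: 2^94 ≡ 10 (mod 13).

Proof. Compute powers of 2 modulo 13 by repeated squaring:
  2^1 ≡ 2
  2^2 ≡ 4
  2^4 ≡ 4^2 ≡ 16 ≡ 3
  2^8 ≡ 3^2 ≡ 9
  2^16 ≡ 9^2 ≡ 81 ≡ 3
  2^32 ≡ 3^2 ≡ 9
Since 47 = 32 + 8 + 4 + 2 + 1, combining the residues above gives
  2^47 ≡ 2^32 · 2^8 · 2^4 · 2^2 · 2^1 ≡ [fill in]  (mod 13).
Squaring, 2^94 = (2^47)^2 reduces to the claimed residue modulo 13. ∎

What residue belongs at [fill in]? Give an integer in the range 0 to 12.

7

Multiply the listed residues: 9 · 9 · 3 · 4 · 2 = 81 → 243 → 972 → 1944.
Reducing modulo 13: 1944 = 149·13 + 7, so 2^47 ≡ 7.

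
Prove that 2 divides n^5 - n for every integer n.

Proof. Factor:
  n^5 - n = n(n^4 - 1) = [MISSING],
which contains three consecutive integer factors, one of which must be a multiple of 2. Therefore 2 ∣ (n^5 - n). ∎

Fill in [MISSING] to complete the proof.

n^4 - 1 = (n^2 - 1)(n^2 + 1), and n^2 - 1 = (n-1)(n+1).
So n(n^4 - 1) = (n - 1)n(n + 1)(n^2 + 1).

(n - 1)n(n + 1)(n^2 + 1)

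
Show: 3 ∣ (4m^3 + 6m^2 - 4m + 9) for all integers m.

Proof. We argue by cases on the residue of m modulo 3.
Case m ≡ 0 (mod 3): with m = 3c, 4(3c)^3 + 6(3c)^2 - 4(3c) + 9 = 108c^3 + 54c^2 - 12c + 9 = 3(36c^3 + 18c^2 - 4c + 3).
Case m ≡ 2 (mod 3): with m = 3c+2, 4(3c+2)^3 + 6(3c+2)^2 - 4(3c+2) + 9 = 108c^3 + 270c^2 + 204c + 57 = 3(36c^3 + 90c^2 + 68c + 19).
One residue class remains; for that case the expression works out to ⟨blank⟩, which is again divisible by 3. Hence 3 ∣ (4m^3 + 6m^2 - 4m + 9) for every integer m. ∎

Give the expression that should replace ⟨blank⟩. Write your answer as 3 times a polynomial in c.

The residues treated are {0, 2}, so the missing case is m ≡ 1 (mod 3); write m = 3c+1.
Then 4(3c+1)^3 + 6(3c+1)^2 - 4(3c+1) + 9 = 108c^3 + 162c^2 + 60c + 15 = 3(36c^3 + 54c^2 + 20c + 5).

3(36c^3 + 54c^2 + 20c + 5)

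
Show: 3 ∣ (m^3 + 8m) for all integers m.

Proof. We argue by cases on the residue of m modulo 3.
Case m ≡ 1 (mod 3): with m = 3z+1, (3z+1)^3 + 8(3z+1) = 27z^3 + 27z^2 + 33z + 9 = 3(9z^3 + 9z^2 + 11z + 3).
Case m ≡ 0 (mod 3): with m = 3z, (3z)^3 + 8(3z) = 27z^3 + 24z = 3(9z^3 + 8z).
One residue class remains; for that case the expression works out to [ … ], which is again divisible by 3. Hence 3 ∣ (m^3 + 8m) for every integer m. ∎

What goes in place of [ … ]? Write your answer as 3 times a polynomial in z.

3(9z^3 + 18z^2 + 20z + 8)

The residues treated are {1, 0}, so the missing case is m ≡ 2 (mod 3); write m = 3z+2.
Then (3z+2)^3 + 8(3z+2) = 27z^3 + 54z^2 + 60z + 24 = 3(9z^3 + 18z^2 + 20z + 8).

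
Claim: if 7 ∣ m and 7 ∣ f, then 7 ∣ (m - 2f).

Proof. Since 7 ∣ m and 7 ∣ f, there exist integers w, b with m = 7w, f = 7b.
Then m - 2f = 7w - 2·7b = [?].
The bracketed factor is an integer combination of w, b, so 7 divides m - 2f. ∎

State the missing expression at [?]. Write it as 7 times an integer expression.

7(-2b + w)

Pull the common 7 out of every term: 7w - 2·7b = 7(-2b + w).
-2b + w is an integer, which exhibits the divisibility.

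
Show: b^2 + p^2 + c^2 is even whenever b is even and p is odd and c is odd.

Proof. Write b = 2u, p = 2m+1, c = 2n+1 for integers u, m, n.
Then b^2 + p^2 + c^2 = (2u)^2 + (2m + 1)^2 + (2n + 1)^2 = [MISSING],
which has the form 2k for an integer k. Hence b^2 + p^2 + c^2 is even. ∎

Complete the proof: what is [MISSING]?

Expanding: (2u)^2 + (2m + 1)^2 + (2n + 1)^2 = 4m^2 + 4m + 4n^2 + 4n + 4u^2 + 2.
Every term is even; pulling out the factor of 2 gives 2(2m^2 + 2m + 2n^2 + 2n + 2u^2 + 1).

2(2m^2 + 2m + 2n^2 + 2n + 2u^2 + 1)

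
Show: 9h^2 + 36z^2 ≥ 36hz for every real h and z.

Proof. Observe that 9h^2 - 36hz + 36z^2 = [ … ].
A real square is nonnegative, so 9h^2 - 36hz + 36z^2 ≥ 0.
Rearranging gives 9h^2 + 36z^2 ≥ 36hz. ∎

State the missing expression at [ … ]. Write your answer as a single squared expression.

The leading and trailing coefficients are 3^2 and 6^2, and 36 = 2·3·6, so the trinomial is (3h - 6z)^2.
Hence 9h^2 - 36hz + 36z^2 ≥ 0.

(3h - 6z)^2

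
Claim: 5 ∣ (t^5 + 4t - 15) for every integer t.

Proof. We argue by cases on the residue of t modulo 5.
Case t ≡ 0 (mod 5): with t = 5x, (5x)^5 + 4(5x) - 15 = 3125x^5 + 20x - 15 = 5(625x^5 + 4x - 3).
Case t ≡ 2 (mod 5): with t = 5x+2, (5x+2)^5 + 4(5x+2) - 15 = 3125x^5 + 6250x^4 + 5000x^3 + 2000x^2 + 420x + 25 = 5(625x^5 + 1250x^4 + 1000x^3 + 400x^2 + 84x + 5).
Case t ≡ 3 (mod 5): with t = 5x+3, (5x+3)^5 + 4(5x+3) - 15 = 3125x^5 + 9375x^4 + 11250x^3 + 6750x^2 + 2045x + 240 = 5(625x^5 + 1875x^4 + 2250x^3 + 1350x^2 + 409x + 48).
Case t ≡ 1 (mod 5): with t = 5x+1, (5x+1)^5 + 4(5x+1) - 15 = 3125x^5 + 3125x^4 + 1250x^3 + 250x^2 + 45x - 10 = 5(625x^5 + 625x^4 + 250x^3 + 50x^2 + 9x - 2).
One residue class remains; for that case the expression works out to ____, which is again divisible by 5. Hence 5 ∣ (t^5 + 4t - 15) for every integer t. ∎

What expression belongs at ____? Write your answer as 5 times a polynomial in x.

5(625x^5 + 2500x^4 + 4000x^3 + 3200x^2 + 1284x + 205)

Only t ≡ 4 (mod 5) is unaccounted for. Put t = 5x+4:
(5x+4)^5 + 4(5x+4) - 15 expands to 3125x^5 + 12500x^4 + 20000x^3 + 16000x^2 + 6420x + 1025,
and factoring out 5 leaves 5(625x^5 + 2500x^4 + 4000x^3 + 3200x^2 + 1284x + 205).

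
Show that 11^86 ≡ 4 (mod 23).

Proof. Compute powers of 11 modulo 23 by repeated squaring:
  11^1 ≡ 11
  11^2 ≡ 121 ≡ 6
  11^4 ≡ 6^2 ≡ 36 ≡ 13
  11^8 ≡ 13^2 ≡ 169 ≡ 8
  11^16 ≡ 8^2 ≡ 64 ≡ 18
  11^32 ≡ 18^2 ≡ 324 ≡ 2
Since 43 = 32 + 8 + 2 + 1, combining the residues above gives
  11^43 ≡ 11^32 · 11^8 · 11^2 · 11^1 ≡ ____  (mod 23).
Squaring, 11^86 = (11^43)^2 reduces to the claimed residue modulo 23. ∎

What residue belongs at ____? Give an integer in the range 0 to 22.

21

11^32 · 11^8 · 11^2 · 11^1 ≡ 2 · 8 · 6 · 11 = 1056.
1056 mod 23 = 21, so 11^43 ≡ 21 (mod 23).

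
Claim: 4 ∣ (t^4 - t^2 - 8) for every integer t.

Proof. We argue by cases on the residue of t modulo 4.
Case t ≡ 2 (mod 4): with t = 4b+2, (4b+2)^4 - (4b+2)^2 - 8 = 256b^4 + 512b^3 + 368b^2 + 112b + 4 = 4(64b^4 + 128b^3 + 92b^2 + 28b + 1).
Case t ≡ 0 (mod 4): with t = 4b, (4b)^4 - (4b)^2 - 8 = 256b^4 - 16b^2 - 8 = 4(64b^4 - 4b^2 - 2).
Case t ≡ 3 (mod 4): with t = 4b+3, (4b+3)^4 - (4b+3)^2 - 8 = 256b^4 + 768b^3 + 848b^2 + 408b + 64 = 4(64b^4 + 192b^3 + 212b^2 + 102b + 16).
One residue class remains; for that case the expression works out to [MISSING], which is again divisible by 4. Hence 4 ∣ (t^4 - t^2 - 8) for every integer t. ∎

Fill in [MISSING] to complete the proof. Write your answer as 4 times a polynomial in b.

4(64b^4 + 64b^3 + 20b^2 + 2b - 2)

Only t ≡ 1 (mod 4) is unaccounted for. Put t = 4b+1:
(4b+1)^4 - (4b+1)^2 - 8 expands to 256b^4 + 256b^3 + 80b^2 + 8b - 8,
and factoring out 4 leaves 4(64b^4 + 64b^3 + 20b^2 + 2b - 2).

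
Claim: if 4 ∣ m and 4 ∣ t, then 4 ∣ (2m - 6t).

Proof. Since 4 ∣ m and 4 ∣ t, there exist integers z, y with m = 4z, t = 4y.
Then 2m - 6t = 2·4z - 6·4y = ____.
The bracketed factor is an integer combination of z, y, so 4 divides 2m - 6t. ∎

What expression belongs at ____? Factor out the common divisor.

Pull the common 4 out of every term: 2·4z - 6·4y = 4(-6y + 2z).
-6y + 2z is an integer, which exhibits the divisibility.

4(-6y + 2z)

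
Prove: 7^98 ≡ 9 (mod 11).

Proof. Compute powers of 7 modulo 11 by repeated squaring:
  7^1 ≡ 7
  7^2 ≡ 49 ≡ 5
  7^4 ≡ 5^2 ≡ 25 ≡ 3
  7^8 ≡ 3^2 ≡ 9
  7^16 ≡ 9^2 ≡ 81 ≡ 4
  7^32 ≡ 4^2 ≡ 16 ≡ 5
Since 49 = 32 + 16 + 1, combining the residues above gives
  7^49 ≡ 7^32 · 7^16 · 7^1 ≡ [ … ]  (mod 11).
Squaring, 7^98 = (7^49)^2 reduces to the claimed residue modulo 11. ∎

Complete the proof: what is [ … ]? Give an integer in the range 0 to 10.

Multiply the listed residues: 5 · 4 · 7 = 20 → 140.
Reducing modulo 11: 140 = 12·11 + 8, so 7^49 ≡ 8.

8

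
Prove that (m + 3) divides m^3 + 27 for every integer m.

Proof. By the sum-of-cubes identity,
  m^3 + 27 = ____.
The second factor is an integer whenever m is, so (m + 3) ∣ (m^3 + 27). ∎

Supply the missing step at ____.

(m + 3)(m^2 - 3m + 9)

a^3 + b^3 = (a + b)(a^2 - ab + b^2). With a = m, b = 3:
m^3 + 27 = (m + 3)(m^2 - 3m + 9).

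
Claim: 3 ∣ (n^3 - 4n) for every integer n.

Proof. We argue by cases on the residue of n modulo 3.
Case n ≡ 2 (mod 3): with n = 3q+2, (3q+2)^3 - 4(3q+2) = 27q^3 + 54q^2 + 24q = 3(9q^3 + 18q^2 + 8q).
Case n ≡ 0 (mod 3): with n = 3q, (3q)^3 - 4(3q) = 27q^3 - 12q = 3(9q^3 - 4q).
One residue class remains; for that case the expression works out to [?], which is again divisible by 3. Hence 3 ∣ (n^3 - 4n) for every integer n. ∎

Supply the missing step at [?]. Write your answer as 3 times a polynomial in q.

3(9q^3 + 9q^2 - q - 1)

Only n ≡ 1 (mod 3) is unaccounted for. Put n = 3q+1:
(3q+1)^3 - 4(3q+1) expands to 27q^3 + 27q^2 - 3q - 3,
and factoring out 3 leaves 3(9q^3 + 9q^2 - q - 1).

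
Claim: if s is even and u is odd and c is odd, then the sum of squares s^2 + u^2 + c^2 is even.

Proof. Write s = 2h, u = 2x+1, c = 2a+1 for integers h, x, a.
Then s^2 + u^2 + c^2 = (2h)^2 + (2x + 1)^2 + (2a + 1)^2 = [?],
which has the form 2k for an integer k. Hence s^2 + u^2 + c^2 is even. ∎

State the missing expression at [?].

(2h)^2 + (2x + 1)^2 + (2a + 1)^2 = 4a^2 + 4a + 4h^2 + 4x^2 + 4x + 2
= 2(2a^2 + 2a + 2h^2 + 2x^2 + 2x + 1).
Since 2a^2 + 2a + 2h^2 + 2x^2 + 2x + 1 is an integer, the sum of squares is of the form 2k for an integer k.

2(2a^2 + 2a + 2h^2 + 2x^2 + 2x + 1)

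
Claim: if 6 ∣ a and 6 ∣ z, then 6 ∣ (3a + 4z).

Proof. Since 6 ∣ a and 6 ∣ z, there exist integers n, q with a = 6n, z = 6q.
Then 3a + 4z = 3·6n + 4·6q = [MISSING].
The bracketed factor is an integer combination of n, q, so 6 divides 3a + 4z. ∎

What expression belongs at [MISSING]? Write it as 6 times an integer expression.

Each term has a factor of 6: 3·6n + 4·6q = 6·(3n + 4q).
Since 3n + 4q is an integer, 6 ∣ (3a + 4z).

6(3n + 4q)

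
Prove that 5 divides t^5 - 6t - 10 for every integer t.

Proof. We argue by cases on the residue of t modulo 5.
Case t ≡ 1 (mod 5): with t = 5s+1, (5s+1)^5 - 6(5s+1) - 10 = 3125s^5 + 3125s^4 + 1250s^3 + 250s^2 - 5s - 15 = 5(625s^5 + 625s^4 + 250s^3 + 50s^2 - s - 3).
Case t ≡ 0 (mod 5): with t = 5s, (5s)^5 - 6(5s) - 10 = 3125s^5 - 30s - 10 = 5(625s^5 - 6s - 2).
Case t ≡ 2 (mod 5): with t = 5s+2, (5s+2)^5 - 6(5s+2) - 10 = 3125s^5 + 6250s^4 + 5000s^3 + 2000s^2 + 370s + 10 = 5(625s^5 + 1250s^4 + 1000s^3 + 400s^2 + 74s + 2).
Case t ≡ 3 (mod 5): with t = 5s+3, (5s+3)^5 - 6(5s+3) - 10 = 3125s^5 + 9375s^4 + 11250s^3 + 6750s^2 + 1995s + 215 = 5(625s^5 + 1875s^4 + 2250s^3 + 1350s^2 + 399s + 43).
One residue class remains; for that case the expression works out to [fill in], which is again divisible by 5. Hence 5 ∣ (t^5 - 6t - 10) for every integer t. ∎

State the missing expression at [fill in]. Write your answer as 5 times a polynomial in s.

5(625s^5 + 2500s^4 + 4000s^3 + 3200s^2 + 1274s + 198)

The residues treated are {1, 0, 2, 3}, so the missing case is t ≡ 4 (mod 5); write t = 5s+4.
Then (5s+4)^5 - 6(5s+4) - 10 = 3125s^5 + 12500s^4 + 20000s^3 + 16000s^2 + 6370s + 990 = 5(625s^5 + 2500s^4 + 4000s^3 + 3200s^2 + 1274s + 198).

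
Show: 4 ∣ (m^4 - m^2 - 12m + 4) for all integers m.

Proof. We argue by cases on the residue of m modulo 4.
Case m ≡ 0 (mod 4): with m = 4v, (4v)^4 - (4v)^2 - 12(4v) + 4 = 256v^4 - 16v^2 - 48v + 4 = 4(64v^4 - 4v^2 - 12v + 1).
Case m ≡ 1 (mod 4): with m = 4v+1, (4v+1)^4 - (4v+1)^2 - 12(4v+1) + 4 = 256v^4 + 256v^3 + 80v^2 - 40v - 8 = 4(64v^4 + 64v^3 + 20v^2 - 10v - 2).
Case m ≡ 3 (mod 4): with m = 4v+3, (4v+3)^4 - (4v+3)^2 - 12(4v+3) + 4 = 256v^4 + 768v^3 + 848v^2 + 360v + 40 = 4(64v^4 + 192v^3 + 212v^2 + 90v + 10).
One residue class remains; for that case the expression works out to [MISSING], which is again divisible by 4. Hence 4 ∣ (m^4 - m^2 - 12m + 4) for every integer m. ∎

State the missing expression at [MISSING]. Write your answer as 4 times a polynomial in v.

The residues treated are {0, 1, 3}, so the missing case is m ≡ 2 (mod 4); write m = 4v+2.
Then (4v+2)^4 - (4v+2)^2 - 12(4v+2) + 4 = 256v^4 + 512v^3 + 368v^2 + 64v - 8 = 4(64v^4 + 128v^3 + 92v^2 + 16v - 2).

4(64v^4 + 128v^3 + 92v^2 + 16v - 2)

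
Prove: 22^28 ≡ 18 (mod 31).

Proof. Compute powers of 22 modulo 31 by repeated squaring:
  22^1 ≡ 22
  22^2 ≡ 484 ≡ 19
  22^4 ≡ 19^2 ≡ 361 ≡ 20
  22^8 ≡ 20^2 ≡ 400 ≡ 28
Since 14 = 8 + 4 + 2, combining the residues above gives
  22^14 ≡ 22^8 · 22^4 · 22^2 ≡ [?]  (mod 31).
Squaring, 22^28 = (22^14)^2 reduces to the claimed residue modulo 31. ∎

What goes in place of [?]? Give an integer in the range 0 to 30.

7

22^8 · 22^4 · 22^2 ≡ 28 · 20 · 19 = 10640.
10640 mod 31 = 7, so 22^14 ≡ 7 (mod 31).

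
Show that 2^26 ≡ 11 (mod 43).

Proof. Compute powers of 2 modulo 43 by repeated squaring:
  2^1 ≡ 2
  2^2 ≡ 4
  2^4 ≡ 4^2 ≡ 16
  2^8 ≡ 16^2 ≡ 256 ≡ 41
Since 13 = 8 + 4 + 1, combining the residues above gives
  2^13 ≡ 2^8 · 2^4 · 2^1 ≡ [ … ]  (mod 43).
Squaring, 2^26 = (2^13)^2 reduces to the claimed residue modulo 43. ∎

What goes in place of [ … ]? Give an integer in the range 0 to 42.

22

2^8 · 2^4 · 2^1 ≡ 41 · 16 · 2 = 1312.
1312 mod 43 = 22, so 2^13 ≡ 22 (mod 43).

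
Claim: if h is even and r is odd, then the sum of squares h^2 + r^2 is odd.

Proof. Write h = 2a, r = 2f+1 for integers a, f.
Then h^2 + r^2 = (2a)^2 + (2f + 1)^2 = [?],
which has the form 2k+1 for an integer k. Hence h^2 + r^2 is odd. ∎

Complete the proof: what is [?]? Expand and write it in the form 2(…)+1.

2(2a^2 + 2f^2 + 2f) + 1

Expanding: (2a)^2 + (2f + 1)^2 = 4a^2 + 4f^2 + 4f + 1.
Every term except the constant is even, so this is 2(2a^2 + 2f^2 + 2f) + 1,
and 2a^2 + 2f^2 + 2f ∈ ℤ gives the required form.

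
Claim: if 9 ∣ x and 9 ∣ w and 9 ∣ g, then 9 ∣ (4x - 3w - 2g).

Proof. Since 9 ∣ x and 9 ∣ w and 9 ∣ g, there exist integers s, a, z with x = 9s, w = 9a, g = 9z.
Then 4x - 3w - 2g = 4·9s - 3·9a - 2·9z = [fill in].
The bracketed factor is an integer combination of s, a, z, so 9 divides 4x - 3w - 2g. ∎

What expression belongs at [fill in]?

Pull the common 9 out of every term: 4·9s - 3·9a - 2·9z = 9(-3a + 4s - 2z).
-3a + 4s - 2z is an integer, which exhibits the divisibility.

9(-3a + 4s - 2z)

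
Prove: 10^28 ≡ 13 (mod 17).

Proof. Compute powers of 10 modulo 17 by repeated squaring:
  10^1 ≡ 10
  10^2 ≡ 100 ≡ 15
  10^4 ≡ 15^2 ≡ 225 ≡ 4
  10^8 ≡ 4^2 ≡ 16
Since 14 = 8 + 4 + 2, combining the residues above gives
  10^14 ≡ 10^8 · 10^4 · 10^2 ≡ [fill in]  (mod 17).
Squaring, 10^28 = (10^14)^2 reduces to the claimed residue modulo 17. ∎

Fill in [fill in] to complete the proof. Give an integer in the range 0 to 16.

8

Multiply the listed residues: 16 · 4 · 15 = 64 → 960.
Reducing modulo 17: 960 = 56·17 + 8, so 10^14 ≡ 8.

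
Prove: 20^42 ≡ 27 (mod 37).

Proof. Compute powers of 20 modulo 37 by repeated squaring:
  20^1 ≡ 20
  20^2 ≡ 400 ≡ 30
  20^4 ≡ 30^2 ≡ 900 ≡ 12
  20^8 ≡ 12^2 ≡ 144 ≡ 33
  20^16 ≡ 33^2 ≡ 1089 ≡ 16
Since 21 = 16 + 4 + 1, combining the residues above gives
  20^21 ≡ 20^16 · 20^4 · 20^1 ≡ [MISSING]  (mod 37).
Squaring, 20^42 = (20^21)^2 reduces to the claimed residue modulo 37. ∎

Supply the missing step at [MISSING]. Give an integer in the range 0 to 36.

29

20^16 · 20^4 · 20^1 ≡ 16 · 12 · 20 = 3840.
3840 mod 37 = 29, so 20^21 ≡ 29 (mod 37).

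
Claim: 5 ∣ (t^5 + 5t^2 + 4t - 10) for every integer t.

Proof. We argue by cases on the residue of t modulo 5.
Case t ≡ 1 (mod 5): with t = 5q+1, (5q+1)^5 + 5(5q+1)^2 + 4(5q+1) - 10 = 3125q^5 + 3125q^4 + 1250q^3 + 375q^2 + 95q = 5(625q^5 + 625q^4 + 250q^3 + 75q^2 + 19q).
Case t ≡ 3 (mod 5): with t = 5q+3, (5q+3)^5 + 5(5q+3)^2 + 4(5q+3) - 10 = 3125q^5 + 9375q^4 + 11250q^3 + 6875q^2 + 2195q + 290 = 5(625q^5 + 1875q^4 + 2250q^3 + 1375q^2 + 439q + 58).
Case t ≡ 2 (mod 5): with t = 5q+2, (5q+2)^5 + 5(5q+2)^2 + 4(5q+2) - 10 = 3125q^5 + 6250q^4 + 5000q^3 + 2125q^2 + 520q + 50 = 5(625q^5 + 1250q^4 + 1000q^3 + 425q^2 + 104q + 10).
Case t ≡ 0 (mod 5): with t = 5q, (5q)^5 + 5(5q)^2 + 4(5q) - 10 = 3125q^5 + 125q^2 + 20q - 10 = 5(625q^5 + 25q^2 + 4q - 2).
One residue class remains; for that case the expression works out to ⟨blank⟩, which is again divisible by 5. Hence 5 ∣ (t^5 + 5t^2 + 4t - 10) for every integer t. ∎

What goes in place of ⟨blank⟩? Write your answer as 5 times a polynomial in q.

Only t ≡ 4 (mod 5) is unaccounted for. Put t = 5q+4:
(5q+4)^5 + 5(5q+4)^2 + 4(5q+4) - 10 expands to 3125q^5 + 12500q^4 + 20000q^3 + 16125q^2 + 6620q + 1110,
and factoring out 5 leaves 5(625q^5 + 2500q^4 + 4000q^3 + 3225q^2 + 1324q + 222).

5(625q^5 + 2500q^4 + 4000q^3 + 3225q^2 + 1324q + 222)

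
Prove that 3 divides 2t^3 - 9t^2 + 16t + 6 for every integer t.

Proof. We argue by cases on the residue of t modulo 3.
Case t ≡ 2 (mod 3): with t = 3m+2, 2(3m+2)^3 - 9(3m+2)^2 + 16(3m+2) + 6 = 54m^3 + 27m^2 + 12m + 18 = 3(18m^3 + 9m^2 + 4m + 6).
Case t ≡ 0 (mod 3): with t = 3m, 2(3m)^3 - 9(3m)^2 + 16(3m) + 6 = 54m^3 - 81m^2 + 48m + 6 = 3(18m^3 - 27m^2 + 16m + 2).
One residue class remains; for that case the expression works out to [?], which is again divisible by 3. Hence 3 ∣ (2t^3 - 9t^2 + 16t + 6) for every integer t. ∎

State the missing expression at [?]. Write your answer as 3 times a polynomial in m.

3(18m^3 - 9m^2 + 4m + 5)

Only t ≡ 1 (mod 3) is unaccounted for. Put t = 3m+1:
2(3m+1)^3 - 9(3m+1)^2 + 16(3m+1) + 6 expands to 54m^3 - 27m^2 + 12m + 15,
and factoring out 3 leaves 3(18m^3 - 9m^2 + 4m + 5).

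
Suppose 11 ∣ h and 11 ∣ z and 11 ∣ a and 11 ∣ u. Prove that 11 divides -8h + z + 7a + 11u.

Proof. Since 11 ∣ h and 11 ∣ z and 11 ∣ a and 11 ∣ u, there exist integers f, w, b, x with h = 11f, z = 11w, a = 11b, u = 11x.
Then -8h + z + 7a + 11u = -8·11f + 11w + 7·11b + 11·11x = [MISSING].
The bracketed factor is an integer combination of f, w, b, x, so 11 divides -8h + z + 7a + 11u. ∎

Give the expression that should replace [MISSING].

11(7b - 8f + w + 11x)

Pull the common 11 out of every term: -8·11f + 11w + 7·11b + 11·11x = 11(7b - 8f + w + 11x).
7b - 8f + w + 11x is an integer, which exhibits the divisibility.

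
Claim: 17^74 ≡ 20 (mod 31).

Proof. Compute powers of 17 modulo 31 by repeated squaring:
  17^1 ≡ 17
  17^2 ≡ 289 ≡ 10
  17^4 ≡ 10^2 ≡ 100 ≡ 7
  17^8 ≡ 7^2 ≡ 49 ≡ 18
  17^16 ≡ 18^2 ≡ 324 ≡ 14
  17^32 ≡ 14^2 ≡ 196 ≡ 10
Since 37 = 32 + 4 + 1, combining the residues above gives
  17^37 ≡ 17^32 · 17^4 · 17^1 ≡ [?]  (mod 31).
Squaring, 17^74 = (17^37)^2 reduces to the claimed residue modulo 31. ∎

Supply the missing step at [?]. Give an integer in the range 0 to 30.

12

Multiply the listed residues: 10 · 7 · 17 = 70 → 1190.
Reducing modulo 31: 1190 = 38·31 + 12, so 17^37 ≡ 12.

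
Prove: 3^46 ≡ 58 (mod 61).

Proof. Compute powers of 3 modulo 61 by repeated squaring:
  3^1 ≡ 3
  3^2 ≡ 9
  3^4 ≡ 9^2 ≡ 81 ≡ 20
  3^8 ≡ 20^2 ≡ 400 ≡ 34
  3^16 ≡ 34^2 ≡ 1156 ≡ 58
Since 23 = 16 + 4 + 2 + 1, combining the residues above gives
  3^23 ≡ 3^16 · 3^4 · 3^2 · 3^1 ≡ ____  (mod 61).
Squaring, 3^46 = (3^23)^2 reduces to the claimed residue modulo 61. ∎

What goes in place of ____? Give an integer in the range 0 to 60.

Multiply the listed residues: 58 · 20 · 9 · 3 = 1160 → 10440 → 31320.
Reducing modulo 61: 31320 = 513·61 + 27, so 3^23 ≡ 27.

27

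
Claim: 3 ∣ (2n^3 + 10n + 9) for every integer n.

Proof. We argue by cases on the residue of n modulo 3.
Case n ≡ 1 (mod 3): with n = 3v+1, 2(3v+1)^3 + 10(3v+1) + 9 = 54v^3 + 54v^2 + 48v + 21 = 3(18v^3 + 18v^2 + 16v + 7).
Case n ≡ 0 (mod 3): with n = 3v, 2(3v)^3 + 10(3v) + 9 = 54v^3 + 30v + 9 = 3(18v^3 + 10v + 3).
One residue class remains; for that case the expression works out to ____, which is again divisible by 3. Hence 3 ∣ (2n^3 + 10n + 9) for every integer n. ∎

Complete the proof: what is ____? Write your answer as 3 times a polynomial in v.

3(18v^3 + 36v^2 + 34v + 15)

The residues treated are {1, 0}, so the missing case is n ≡ 2 (mod 3); write n = 3v+2.
Then 2(3v+2)^3 + 10(3v+2) + 9 = 54v^3 + 108v^2 + 102v + 45 = 3(18v^3 + 36v^2 + 34v + 15).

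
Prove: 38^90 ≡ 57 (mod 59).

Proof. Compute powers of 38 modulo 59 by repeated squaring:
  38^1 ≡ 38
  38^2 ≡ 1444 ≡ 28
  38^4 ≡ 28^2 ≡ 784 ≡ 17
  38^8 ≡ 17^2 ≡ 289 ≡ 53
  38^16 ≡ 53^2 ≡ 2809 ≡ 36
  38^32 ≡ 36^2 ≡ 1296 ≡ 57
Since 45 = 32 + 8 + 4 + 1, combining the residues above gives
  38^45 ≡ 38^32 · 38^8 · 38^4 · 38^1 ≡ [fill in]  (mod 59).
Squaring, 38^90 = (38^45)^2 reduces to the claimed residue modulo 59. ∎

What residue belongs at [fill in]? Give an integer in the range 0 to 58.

23

Multiply the listed residues: 57 · 53 · 17 · 38 = 3021 → 51357 → 1951566.
Reducing modulo 59: 1951566 = 33077·59 + 23, so 38^45 ≡ 23.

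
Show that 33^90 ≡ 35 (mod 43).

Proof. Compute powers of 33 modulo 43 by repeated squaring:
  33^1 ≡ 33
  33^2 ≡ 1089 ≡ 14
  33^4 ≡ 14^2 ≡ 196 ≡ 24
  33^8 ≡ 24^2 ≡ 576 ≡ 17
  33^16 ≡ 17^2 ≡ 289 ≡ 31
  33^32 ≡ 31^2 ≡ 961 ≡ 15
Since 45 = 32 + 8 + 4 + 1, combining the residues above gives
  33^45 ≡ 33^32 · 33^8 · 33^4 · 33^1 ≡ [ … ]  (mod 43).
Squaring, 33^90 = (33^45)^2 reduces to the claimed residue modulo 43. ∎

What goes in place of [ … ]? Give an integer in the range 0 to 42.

32

33^32 · 33^8 · 33^4 · 33^1 ≡ 15 · 17 · 24 · 33 = 201960.
201960 mod 43 = 32, so 33^45 ≡ 32 (mod 43).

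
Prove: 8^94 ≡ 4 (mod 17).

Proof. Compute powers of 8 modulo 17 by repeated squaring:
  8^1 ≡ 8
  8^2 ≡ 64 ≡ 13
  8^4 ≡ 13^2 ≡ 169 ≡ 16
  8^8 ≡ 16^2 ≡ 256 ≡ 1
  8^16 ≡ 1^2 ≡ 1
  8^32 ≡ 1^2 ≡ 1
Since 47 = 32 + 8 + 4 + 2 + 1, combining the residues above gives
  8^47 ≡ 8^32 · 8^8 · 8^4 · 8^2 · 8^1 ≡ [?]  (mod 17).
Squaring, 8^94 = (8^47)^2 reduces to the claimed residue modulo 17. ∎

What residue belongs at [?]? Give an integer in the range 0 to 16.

Multiply the listed residues: 1 · 1 · 16 · 13 · 8 = 1 → 16 → 208 → 1664.
Reducing modulo 17: 1664 = 97·17 + 15, so 8^47 ≡ 15.

15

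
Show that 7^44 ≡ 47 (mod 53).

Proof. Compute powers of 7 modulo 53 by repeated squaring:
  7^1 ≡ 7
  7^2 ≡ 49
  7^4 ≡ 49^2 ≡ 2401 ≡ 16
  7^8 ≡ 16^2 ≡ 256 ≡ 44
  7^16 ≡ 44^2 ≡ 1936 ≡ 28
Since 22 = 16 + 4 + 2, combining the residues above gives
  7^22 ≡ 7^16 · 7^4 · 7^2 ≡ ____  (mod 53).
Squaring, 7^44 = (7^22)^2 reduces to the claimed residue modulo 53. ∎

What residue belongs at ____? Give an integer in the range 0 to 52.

7^16 · 7^4 · 7^2 ≡ 28 · 16 · 49 = 21952.
21952 mod 53 = 10, so 7^22 ≡ 10 (mod 53).

10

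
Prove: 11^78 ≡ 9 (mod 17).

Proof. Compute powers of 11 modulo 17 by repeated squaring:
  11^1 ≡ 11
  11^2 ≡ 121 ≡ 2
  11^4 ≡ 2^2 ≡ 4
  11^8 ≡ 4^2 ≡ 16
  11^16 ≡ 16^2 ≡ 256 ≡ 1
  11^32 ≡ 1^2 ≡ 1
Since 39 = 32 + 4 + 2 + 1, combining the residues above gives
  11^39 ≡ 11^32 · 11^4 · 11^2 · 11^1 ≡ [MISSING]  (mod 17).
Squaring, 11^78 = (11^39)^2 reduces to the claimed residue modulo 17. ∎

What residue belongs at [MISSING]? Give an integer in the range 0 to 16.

3

11^32 · 11^4 · 11^2 · 11^1 ≡ 1 · 4 · 2 · 11 = 88.
88 mod 17 = 3, so 11^39 ≡ 3 (mod 17).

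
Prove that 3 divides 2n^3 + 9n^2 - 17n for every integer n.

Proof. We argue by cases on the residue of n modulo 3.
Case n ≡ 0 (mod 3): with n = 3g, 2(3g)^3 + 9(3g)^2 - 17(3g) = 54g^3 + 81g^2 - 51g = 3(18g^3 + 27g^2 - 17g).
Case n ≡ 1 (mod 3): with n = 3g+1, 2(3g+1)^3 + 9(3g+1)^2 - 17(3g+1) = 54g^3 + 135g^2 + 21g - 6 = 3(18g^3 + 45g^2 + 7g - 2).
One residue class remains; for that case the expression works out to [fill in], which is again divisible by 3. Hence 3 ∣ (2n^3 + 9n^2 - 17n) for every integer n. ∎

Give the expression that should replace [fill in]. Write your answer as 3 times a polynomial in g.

3(18g^3 + 63g^2 + 43g + 6)

Only n ≡ 2 (mod 3) is unaccounted for. Put n = 3g+2:
2(3g+2)^3 + 9(3g+2)^2 - 17(3g+2) expands to 54g^3 + 189g^2 + 129g + 18,
and factoring out 3 leaves 3(18g^3 + 63g^2 + 43g + 6).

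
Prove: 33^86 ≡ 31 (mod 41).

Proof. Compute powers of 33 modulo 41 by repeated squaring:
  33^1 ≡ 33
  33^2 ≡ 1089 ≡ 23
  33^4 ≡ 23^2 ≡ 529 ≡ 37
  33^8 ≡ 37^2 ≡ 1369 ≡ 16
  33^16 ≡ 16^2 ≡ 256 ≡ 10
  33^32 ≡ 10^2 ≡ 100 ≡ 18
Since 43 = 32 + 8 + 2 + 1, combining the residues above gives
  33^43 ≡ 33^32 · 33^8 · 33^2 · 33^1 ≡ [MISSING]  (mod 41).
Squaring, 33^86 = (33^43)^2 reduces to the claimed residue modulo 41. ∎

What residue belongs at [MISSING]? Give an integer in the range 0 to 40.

Multiply the listed residues: 18 · 16 · 23 · 33 = 288 → 6624 → 218592.
Reducing modulo 41: 218592 = 5331·41 + 21, so 33^43 ≡ 21.

21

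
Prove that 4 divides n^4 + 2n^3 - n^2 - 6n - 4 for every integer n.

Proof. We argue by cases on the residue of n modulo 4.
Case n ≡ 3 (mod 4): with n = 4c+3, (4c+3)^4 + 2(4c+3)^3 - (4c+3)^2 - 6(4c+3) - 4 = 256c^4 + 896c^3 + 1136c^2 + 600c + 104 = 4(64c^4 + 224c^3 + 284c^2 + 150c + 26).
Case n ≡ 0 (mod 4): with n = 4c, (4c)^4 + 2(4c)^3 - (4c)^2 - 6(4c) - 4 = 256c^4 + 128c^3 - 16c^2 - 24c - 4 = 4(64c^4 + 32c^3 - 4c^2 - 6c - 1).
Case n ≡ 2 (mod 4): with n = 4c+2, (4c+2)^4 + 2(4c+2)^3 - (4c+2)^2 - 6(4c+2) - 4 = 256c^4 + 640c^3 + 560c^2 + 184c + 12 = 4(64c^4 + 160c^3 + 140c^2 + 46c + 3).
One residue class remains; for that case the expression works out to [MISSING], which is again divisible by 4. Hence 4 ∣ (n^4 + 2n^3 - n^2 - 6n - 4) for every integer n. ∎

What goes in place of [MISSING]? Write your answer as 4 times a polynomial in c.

4(64c^4 + 96c^3 + 44c^2 + 2c - 2)

The residues treated are {3, 0, 2}, so the missing case is n ≡ 1 (mod 4); write n = 4c+1.
Then (4c+1)^4 + 2(4c+1)^3 - (4c+1)^2 - 6(4c+1) - 4 = 256c^4 + 384c^3 + 176c^2 + 8c - 8 = 4(64c^4 + 96c^3 + 44c^2 + 2c - 2).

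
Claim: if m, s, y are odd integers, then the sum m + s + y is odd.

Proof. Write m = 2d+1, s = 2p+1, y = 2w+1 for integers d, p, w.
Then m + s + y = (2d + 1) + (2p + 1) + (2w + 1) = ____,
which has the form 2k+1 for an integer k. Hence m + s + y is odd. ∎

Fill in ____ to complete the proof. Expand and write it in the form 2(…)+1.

(2d + 1) + (2p + 1) + (2w + 1) = 2d + 2p + 2w + 3
= 2(d + p + w + 1) + 1.
Since d + p + w + 1 is an integer, the sum is of the form 2k+1 for an integer k.

2(d + p + w + 1) + 1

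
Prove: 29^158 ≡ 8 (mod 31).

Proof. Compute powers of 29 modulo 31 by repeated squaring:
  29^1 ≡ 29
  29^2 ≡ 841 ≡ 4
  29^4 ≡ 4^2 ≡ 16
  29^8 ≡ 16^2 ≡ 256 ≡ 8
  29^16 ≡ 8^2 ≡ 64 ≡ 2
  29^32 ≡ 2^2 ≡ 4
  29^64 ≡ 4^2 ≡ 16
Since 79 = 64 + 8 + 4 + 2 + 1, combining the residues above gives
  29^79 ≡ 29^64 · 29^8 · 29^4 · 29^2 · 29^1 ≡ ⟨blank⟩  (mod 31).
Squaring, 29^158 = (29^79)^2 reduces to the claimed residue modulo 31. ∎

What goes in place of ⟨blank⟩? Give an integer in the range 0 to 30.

15

Multiply the listed residues: 16 · 8 · 16 · 4 · 29 = 128 → 2048 → 8192 → 237568.
Reducing modulo 31: 237568 = 7663·31 + 15, so 29^79 ≡ 15.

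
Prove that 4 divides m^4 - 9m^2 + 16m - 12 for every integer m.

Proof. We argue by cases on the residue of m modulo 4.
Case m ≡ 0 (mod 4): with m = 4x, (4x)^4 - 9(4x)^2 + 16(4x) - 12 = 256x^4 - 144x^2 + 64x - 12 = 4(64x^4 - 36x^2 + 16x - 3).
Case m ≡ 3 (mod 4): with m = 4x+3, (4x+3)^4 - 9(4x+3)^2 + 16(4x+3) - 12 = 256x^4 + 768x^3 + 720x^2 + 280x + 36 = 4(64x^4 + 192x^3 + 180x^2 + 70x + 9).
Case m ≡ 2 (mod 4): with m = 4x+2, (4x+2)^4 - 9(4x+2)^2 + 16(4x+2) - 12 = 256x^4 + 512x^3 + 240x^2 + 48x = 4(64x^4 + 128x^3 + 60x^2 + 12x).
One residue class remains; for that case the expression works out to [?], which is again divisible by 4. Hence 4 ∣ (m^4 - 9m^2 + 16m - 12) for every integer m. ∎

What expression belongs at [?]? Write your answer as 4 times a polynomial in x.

4(64x^4 + 64x^3 - 12x^2 + 2x - 1)

The residues treated are {0, 3, 2}, so the missing case is m ≡ 1 (mod 4); write m = 4x+1.
Then (4x+1)^4 - 9(4x+1)^2 + 16(4x+1) - 12 = 256x^4 + 256x^3 - 48x^2 + 8x - 4 = 4(64x^4 + 64x^3 - 12x^2 + 2x - 1).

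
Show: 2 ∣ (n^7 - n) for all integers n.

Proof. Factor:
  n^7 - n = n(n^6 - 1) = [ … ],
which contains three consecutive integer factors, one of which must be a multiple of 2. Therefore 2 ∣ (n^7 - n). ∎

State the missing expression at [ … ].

(n - 1)n(n + 1)(n^4 + n^2 + 1)

n^6 - 1 = (n^2 - 1)(n^4 + n^2 + 1), and n^2 - 1 = (n-1)(n+1).
So n(n^6 - 1) = (n - 1)n(n + 1)(n^4 + n^2 + 1).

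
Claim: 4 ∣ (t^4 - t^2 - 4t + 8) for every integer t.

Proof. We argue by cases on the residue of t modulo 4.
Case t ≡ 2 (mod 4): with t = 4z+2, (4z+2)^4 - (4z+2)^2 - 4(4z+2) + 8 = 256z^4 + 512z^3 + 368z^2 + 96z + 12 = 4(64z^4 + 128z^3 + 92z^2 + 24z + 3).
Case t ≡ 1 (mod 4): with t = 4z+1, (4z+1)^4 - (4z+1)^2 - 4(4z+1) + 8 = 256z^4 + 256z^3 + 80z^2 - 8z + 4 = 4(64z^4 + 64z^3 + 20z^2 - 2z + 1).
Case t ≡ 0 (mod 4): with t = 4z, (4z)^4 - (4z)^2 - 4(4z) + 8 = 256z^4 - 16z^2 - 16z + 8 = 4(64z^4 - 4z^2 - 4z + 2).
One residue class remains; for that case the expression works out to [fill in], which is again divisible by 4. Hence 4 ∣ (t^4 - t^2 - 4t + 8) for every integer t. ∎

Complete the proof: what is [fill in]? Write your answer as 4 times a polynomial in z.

The residues treated are {2, 1, 0}, so the missing case is t ≡ 3 (mod 4); write t = 4z+3.
Then (4z+3)^4 - (4z+3)^2 - 4(4z+3) + 8 = 256z^4 + 768z^3 + 848z^2 + 392z + 68 = 4(64z^4 + 192z^3 + 212z^2 + 98z + 17).

4(64z^4 + 192z^3 + 212z^2 + 98z + 17)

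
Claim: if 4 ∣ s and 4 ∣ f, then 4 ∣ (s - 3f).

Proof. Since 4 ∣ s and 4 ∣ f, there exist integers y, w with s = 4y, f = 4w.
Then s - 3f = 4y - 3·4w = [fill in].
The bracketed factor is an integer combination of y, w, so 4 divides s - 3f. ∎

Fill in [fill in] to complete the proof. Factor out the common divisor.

4(-3w + y)

Each term has a factor of 4: 4y - 3·4w = 4·(-3w + y).
Since -3w + y is an integer, 4 ∣ (s - 3f).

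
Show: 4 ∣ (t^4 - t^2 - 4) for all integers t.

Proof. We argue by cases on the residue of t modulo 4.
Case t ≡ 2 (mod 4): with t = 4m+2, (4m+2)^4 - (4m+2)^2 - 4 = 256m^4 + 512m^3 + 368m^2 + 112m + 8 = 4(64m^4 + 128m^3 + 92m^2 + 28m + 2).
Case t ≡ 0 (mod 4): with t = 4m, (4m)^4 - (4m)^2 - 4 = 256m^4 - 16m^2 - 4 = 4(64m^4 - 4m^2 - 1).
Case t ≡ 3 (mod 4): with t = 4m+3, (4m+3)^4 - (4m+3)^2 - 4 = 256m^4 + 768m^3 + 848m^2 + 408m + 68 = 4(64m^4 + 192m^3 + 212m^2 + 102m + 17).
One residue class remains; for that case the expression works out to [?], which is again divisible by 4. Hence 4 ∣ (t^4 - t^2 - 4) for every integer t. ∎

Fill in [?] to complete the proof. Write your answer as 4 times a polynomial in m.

4(64m^4 + 64m^3 + 20m^2 + 2m - 1)

Only t ≡ 1 (mod 4) is unaccounted for. Put t = 4m+1:
(4m+1)^4 - (4m+1)^2 - 4 expands to 256m^4 + 256m^3 + 80m^2 + 8m - 4,
and factoring out 4 leaves 4(64m^4 + 64m^3 + 20m^2 + 2m - 1).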